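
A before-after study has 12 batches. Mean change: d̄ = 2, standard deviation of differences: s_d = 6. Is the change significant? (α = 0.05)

t = d̄/(s_d/√n) = 2/(6/√12) = 1.155. df = 11, critical t = ±2.201. Fail to reject H₀.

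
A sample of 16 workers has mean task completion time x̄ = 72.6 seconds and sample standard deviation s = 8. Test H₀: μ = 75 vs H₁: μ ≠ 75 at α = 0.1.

t = (x̄ - μ₀)/(s/√n) = (72.6 - 75)/(8/√16) = -1.2. df = 15, critical t = ±1.753. Fail to reject H₀.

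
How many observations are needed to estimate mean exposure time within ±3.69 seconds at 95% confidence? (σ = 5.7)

n = (z*σ/E)² = (1.96×5.7/3.69)² = 9.2 → n = 10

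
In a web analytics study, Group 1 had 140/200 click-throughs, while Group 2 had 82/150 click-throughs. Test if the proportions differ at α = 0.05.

p̂₁ = 0.7, p̂₂ = 0.547, pooled p̂ = 0.634. z = 2.947. Critical: ±1.96. Reject H₀.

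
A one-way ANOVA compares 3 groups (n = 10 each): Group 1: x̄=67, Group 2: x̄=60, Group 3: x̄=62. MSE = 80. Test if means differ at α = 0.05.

Grand mean = 63.0. SS_between = 260.0, MS_between = 130.0. F = 1.625, F_crit ≈ 3.354. Fail to reject H₀.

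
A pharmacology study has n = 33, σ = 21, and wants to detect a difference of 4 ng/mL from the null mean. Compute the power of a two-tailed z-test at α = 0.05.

SE = σ/√n = 21/√33 = 3.656. Non-centrality λ = d/SE = 4/3.656 = 1.094. Power ≈ Φ(λ - z_{α/2}) = Φ(1.094 - 1.96) = Φ(-0.866) = 0.193.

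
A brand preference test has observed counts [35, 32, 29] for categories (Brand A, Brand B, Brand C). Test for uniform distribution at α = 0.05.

Expected = 32 each. χ² = Σ(O-E)²/E = 0.562. df = 2, critical value = 5.991. Fail to reject H₀.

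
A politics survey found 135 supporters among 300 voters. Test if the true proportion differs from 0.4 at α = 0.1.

p̂ = 0.45, p₀ = 0.4. z = (p̂ - p₀)/√(p₀(1-p₀)/n) = 1.768. Critical: ±1.645. Reject H₀.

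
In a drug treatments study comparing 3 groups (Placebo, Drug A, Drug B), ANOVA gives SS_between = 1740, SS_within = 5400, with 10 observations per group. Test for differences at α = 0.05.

df_between = 2, df_within = 27. F = MS_between/MS_within = 870.0/200.0 = 4.35. F_crit ≈ 3.354. Reject H₀. At least one mean differs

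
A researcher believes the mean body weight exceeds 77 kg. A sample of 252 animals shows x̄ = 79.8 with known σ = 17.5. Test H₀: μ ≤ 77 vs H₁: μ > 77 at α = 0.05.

z = 2.54. Critical value: 1.645. Reject H₀.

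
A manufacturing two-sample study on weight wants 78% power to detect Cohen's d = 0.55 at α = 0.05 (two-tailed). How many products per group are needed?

z_{α/2} = 1.96, z_β = Φ⁻¹(0.78) = 0.772. For medium effect (d = 0.55): n per group = 2(z_{α/2} + z_β)²/d² = 2(1.96 + 0.772)²/0.55² = 49.3 → 50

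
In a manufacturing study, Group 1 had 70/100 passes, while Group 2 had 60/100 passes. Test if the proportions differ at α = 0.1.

p̂₁ = 0.7, p̂₂ = 0.6, pooled p̂ = 0.65. z = 1.482. Critical: ±1.645. Fail to reject H₀.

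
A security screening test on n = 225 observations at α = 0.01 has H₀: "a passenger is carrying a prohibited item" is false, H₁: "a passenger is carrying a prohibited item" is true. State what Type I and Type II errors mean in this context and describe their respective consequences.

Type I (false positive): concluding that a passenger is carrying a prohibited item when it is not — detaining an innocent passenger — delay and inconvenience. Type II (false negative): failing to conclude that a passenger is carrying a prohibited item when it is — letting a prohibited item through — security breach. Which is costlier depends on domain priorities and is a judgement call rather than a statistical fact.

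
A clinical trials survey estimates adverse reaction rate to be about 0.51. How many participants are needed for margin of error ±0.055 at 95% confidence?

n = z²p(1-p)/E² = 1.96²×0.51×0.49/0.055² = 317.4 → n = 318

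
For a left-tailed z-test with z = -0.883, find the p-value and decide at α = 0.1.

p = P(Z < -0.883) = Φ(-0.883) ≈ 0.1886. Since p ≥ 0.1, fail to reject H₀ (not significant) at α = 0.1.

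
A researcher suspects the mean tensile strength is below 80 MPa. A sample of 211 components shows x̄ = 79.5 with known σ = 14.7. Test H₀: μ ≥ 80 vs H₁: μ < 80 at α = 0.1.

z = -0.494. Critical value: -1.28. Fail to reject H₀.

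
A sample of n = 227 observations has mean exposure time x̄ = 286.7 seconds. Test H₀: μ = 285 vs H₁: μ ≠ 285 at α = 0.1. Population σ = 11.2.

z = (x̄ - μ₀)/(σ/√n) = (286.7 - 285)/(11.2/√227) = 2.287. Critical value: ±1.645. Since |2.287| > 1.645, Reject H₀.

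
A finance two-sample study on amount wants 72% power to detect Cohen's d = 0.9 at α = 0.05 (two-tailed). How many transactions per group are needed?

z_{α/2} = 1.96, z_β = Φ⁻¹(0.72) = 0.583. For large effect (d = 0.9): n per group = 2(z_{α/2} + z_β)²/d² = 2(1.96 + 0.583)²/0.9² = 16.0 → 16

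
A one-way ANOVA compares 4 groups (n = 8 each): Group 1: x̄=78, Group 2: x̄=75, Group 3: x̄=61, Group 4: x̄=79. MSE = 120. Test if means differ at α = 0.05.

Grand mean = 73.25. SS_between = 1670.0, MS_between = 556.67. F = 4.639, F_crit ≈ 2.947. Reject H₀.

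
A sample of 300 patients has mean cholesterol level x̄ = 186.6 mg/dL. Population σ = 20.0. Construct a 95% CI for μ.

CI = x̄ ± z*(σ/√n) = 186.6 ± 1.96(20.0/√300) = 186.6 ± 2.26 = (184.34, 188.86)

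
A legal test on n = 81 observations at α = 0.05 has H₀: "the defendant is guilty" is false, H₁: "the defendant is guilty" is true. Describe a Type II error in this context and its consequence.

Type II error: failing to reject H₀ when it is false — concluding that the defendant is guilty is not supported when in fact it is. Consequence: acquitting a guilty person.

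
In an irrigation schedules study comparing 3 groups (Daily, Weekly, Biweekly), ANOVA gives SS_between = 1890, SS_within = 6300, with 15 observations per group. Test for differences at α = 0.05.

df_between = 2, df_within = 42. F = MS_between/MS_within = 945.0/150.0 = 6.3. F_crit ≈ 3.22. Reject H₀. At least one mean differs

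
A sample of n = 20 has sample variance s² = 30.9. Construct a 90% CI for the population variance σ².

df = 19. χ²_{0.05} = 30.144, χ²_{0.95} = 10.117. CI for σ² = ((n-1)s²/χ²_{α/2}, (n-1)s²/χ²_{1-α/2}) = (19·30.9/30.144, 19·30.9/10.117) = (19.48, 58.03)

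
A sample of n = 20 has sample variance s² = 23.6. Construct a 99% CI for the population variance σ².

df = 19. χ²_{0.005} = 38.582, χ²_{0.995} = 6.844. CI for σ² = ((n-1)s²/χ²_{α/2}, (n-1)s²/χ²_{1-α/2}) = (19·23.6/38.582, 19·23.6/6.844) = (11.62, 65.52)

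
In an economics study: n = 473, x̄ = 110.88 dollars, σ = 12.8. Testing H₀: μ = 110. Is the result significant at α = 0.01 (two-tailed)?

z = (110.88 - 110)/(12.8/√473) = 1.495. Since |z| ≤ 2.576, not significant at α = 0.01.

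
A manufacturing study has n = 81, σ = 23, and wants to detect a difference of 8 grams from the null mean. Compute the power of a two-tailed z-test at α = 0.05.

SE = σ/√n = 23/√81 = 2.556. Non-centrality λ = d/SE = 8/2.556 = 3.13. Power ≈ Φ(λ - z_{α/2}) = Φ(3.13 - 1.96) = Φ(1.17) = 0.879.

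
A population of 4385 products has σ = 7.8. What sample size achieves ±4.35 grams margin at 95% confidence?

Without FPC: n₀ = (1.96×7.8/4.35)² = 12.352. With FPC: n = n₀N/(n₀+N-1) = 12.3 → n = 13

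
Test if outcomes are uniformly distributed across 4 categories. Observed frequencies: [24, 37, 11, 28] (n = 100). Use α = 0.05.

Expected = 25 each. χ² = Σ(O-E)²/E = 14.0. df = 3, critical value = 7.815. Reject H₀.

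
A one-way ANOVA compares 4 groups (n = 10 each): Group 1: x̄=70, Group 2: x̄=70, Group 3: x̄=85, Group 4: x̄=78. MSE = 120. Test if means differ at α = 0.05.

Grand mean = 75.75. SS_between = 1567.5, MS_between = 522.5. F = 4.354, F_crit ≈ 2.866. Reject H₀.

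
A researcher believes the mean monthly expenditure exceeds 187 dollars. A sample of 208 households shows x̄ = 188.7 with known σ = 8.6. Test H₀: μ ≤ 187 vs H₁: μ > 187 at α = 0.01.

z = 2.851. Critical value: 2.33. Reject H₀.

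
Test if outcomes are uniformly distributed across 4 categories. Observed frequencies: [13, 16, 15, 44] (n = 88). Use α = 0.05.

Expected = 22 each. χ² = Σ(O-E)²/E = 29.545. df = 3, critical value = 7.815. Reject H₀.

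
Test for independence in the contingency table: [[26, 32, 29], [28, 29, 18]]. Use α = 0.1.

χ² = 1.918. df = 2, critical = 4.605. Fail to reject H₀. No evidence of dependence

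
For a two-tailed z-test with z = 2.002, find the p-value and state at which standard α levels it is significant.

p = 2·P(Z > |2.002|) = 2·(1 - Φ(2.002)) ≈ 0.0453. Significant at α = 0.1; Significant at α = 0.05.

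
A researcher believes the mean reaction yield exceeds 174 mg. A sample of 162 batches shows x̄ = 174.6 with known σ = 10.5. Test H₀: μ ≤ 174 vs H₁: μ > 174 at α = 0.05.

z = 0.727. Critical value: 1.645. Fail to reject H₀.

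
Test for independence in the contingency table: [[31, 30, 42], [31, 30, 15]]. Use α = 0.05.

χ² = 8.92. df = 2, critical = 5.991. Reject H₀. Variables are dependent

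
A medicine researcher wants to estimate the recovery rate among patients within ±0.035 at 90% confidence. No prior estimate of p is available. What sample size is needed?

Conservative approach: use p = 0.5 (maximizes p(1-p) = 0.25). n = z²(0.25)/E² = 1.645²×0.25/0.035² = 552.2 → n = 553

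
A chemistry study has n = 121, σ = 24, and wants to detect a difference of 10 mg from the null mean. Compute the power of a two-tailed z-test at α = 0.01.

SE = σ/√n = 24/√121 = 2.182. Non-centrality λ = d/SE = 10/2.182 = 4.583. Power ≈ Φ(λ - z_{α/2}) = Φ(4.583 - 2.576) = Φ(2.007) = 0.978.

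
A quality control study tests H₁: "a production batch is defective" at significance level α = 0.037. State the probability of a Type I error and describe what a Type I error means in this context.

P(Type I error) = α = 0.037. A Type I error is rejecting H₀ when H₀ is actually true (false positive) — here, concluding that a production batch is defective when in fact this is not the case. Consequence: scrapping a good batch — wasted material and cost for no reason.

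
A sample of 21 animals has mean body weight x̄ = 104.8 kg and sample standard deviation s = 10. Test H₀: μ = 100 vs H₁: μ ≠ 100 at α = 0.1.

t = (x̄ - μ₀)/(s/√n) = (104.8 - 100)/(10/√21) = 2.2. df = 20, critical t = ±1.725. Reject H₀.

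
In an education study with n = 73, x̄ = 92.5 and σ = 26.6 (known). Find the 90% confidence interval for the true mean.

CI = x̄ ± z*(σ/√n) = 92.5 ± 1.645(26.6/√73) = 92.5 ± 5.12 = (87.38, 97.62)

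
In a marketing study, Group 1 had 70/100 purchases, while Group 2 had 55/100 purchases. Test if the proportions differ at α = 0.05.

p̂₁ = 0.7, p̂₂ = 0.55, pooled p̂ = 0.625. z = 2.191. Critical: ±1.96. Reject H₀.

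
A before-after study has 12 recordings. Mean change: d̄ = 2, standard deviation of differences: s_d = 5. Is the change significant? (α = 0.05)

t = d̄/(s_d/√n) = 2/(5/√12) = 1.386. df = 11, critical t = ±2.201. Fail to reject H₀.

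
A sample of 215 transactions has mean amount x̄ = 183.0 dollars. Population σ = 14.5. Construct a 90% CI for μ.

CI = x̄ ± z*(σ/√n) = 183.0 ± 1.645(14.5/√215) = 183.0 ± 1.63 = (181.37, 184.63)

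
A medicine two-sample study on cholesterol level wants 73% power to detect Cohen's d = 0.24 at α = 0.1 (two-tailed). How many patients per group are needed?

z_{α/2} = 1.645, z_β = Φ⁻¹(0.73) = 0.613. For small effect (d = 0.24): n per group = 2(z_{α/2} + z_β)²/d² = 2(1.645 + 0.613)²/0.24² = 177.03 → 178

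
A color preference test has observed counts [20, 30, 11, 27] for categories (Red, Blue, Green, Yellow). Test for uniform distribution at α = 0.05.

Expected = 22 each. χ² = Σ(O-E)²/E = 9.727. df = 3, critical value = 7.815. Reject H₀.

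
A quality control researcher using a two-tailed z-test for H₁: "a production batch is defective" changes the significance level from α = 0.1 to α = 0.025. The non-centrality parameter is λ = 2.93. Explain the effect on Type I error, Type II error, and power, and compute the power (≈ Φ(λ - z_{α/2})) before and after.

Decreasing α from 0.1 to 0.025:
• Type I error rate decreases (α is the Type I rate by definition).
• Critical value moves from z_{α/2} = 1.645 to 2.241, so power = Φ(λ - z_{α/2}) goes from Φ(2.93 - 1.645) = 0.901 to Φ(2.93 - 2.241) = 0.755.
• Type II error rate β = 1 - power therefore increases (0.099 → 0.245).
Appropriate when false positives are costly — here, scrapping a good batch — wasted material and cost for no reason.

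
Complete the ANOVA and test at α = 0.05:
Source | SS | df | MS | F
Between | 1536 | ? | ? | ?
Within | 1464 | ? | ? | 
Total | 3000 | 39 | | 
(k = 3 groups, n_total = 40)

df_between = 2, df_within = 37. MS_between = 768.0, MS_within = 39.57. F = 19.41, F_crit ≈ 3.252. Reject H₀.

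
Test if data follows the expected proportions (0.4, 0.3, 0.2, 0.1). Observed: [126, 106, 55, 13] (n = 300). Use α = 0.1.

Expected: [120.0, 90.0, 60.0, 30.0]. χ² = 13.194. df = 3, critical = 6.251. Reject H₀.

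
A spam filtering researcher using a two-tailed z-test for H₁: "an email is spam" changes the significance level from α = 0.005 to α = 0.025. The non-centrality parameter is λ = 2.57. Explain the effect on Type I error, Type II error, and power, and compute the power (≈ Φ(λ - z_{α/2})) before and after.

Increasing α from 0.005 to 0.025:
• Type I error rate increases (α is the Type I rate by definition).
• Critical value moves from z_{α/2} = 2.807 to 2.241, so power = Φ(λ - z_{α/2}) goes from Φ(2.57 - 2.807) = 0.406 to Φ(2.57 - 2.241) = 0.629.
• Type II error rate β = 1 - power therefore decreases (0.594 → 0.371).
Appropriate when false negatives are costly — here, a spam email lands in the inbox.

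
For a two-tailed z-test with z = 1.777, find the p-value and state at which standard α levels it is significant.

p = 2·P(Z > |1.777|) = 2·(1 - Φ(1.777)) ≈ 0.0756. Significant at α = 0.1.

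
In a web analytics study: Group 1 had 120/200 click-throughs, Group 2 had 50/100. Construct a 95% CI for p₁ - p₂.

p̂₁ = 0.6, p̂₂ = 0.5. Difference = 0.1. CI = (-0.019, 0.219)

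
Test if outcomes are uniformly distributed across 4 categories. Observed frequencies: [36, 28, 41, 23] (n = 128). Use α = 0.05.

Expected = 32 each. χ² = Σ(O-E)²/E = 6.062. df = 3, critical value = 7.815. Fail to reject H₀.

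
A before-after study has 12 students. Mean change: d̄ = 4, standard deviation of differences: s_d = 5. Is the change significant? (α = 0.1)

t = d̄/(s_d/√n) = 4/(5/√12) = 2.771. df = 11, critical t = ±1.796. Reject H₀.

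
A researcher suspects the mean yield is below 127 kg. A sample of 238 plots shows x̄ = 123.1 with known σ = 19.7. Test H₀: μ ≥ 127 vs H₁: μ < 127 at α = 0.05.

z = -3.054. Critical value: -1.645. Reject H₀.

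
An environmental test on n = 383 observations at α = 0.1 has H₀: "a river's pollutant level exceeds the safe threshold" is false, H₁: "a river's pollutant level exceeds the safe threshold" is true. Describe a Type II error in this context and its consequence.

Type II error: failing to reject H₀ when it is false — concluding that a river's pollutant level exceeds the safe threshold is not supported when in fact it is. Consequence: allowing unsafe pollution to continue.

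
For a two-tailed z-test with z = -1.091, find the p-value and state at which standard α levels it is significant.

p = 2·P(Z > |-1.091|) = 2·(1 - Φ(1.091)) ≈ 0.2753. Not significant at any standard level.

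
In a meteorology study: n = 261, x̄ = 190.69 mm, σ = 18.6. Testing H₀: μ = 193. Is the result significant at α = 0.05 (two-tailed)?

z = (190.69 - 193)/(18.6/√261) = -2.006. Since |z| > 1.96, significant at α = 0.05.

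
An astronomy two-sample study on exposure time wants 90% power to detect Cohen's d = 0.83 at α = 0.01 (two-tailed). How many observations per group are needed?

z_{α/2} = 2.576, z_β = Φ⁻¹(0.9) = 1.282. For large effect (d = 0.83): n per group = 2(z_{α/2} + z_β)²/d² = 2(2.576 + 1.282)²/0.83² = 43.2 → 44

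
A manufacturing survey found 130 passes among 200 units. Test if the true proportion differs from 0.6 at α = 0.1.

p̂ = 0.65, p₀ = 0.6. z = (p̂ - p₀)/√(p₀(1-p₀)/n) = 1.443. Critical: ±1.645. Fail to reject H₀.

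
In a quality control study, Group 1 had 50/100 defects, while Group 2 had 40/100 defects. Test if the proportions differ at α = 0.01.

p̂₁ = 0.5, p̂₂ = 0.4, pooled p̂ = 0.45. z = 1.421. Critical: ±2.576. Fail to reject H₀.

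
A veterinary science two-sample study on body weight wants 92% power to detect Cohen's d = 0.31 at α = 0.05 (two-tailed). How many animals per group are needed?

z_{α/2} = 1.96, z_β = Φ⁻¹(0.92) = 1.405. For small effect (d = 0.31): n per group = 2(z_{α/2} + z_β)²/d² = 2(1.96 + 1.405)²/0.31² = 235.7 → 236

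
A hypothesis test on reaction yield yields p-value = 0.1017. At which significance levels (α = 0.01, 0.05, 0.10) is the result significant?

p = 0.1017. Not significant at any of the given levels.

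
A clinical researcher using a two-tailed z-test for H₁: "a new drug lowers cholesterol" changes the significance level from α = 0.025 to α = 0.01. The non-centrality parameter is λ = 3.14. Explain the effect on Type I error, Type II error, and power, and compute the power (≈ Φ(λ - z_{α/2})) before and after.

Decreasing α from 0.025 to 0.01:
• Type I error rate decreases (α is the Type I rate by definition).
• Critical value moves from z_{α/2} = 2.241 to 2.576, so power = Φ(λ - z_{α/2}) goes from Φ(3.14 - 2.241) = 0.816 to Φ(3.14 - 2.576) = 0.714.
• Type II error rate β = 1 - power therefore increases (0.184 → 0.286).
Appropriate when false positives are costly — here, approving an ineffective drug — patients take a useless medication and may skip effective alternatives.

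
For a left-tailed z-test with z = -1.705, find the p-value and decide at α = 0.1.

p = P(Z < -1.705) = Φ(-1.705) ≈ 0.0441. Since p < 0.1, reject H₀ (significant) at α = 0.1.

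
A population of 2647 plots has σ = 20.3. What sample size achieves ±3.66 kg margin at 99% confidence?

Without FPC: n₀ = (2.576×20.3/3.66)² = 204.137. With FPC: n = n₀N/(n₀+N-1) = 189.6 → n = 190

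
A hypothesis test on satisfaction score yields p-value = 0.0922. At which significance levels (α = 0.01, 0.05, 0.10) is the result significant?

p = 0.0922. Significant at: α = 0.1.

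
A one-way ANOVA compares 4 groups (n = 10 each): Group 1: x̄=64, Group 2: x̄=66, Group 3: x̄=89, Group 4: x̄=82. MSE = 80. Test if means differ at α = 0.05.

Grand mean = 75.25. SS_between = 4467.5, MS_between = 1489.17. F = 18.615, F_crit ≈ 2.866. Reject H₀.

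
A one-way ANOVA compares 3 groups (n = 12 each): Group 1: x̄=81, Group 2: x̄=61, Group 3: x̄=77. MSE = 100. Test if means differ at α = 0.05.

Grand mean = 73.0. SS_between = 2688.0, MS_between = 1344.0. F = 13.44, F_crit ≈ 3.285. Reject H₀.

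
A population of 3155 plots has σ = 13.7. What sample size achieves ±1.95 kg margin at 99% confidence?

Without FPC: n₀ = (2.576×13.7/1.95)² = 327.539. With FPC: n = n₀N/(n₀+N-1) = 296.8 → n = 297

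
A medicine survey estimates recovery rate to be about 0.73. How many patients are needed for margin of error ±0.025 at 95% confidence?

n = z²p(1-p)/E² = 1.96²×0.73×0.27/0.025² = 1211.5 → n = 1212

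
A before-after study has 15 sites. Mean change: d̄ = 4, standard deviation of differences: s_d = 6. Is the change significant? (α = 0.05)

t = d̄/(s_d/√n) = 4/(6/√15) = 2.582. df = 14, critical t = ±2.145. Reject H₀.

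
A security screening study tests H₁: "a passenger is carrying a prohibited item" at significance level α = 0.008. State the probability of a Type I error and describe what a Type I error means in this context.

P(Type I error) = α = 0.008. A Type I error is rejecting H₀ when H₀ is actually true (false positive) — here, concluding that a passenger is carrying a prohibited item when in fact this is not the case. Consequence: detaining an innocent passenger — delay and inconvenience.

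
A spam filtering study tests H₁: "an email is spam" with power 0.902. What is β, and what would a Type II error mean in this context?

β = 1 - power = 1 - 0.902 = 0.098. A Type II error is failing to reject H₀ when H₀ is false (false negative) — here, failing to conclude that an email is spam when in fact it is true. Consequence: a spam email lands in the inbox.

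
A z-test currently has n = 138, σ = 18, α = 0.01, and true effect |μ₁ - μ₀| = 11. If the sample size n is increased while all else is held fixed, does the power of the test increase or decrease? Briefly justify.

Power increases: a larger n shrinks the standard error σ/√n, moving the sampling distribution under H₁ further from the critical value.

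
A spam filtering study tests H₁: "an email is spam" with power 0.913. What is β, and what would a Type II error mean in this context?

β = 1 - power = 1 - 0.913 = 0.087. A Type II error is failing to reject H₀ when H₀ is false (false negative) — here, failing to conclude that an email is spam when in fact it is true. Consequence: a spam email lands in the inbox.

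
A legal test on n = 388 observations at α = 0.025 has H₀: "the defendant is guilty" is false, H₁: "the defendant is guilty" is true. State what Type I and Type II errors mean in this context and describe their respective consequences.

Type I (false positive): concluding that the defendant is guilty when it is not — convicting an innocent person. Type II (false negative): failing to conclude that the defendant is guilty when it is — acquitting a guilty person. Which is costlier depends on domain priorities and is a judgement call rather than a statistical fact.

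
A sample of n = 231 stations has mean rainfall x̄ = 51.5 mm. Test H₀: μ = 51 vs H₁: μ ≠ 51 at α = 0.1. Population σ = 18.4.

z = (x̄ - μ₀)/(σ/√n) = (51.5 - 51)/(18.4/√231) = 0.413. Critical value: ±1.645. Since |0.413| ≤ 1.645, Fail to reject H₀.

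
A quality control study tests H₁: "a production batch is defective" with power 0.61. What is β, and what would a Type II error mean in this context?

β = 1 - power = 1 - 0.61 = 0.39. A Type II error is failing to reject H₀ when H₀ is false (false negative) — here, failing to conclude that a production batch is defective when in fact it is true. Consequence: shipping a defective batch — faulty products reach customers.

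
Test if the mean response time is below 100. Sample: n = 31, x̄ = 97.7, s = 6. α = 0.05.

t = (97.7 - 100)/(6/√31) = -2.134, df = 30. Critical t = -1.697. Reject H₀.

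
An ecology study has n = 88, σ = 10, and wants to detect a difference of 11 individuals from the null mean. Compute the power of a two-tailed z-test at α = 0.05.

SE = σ/√n = 10/√88 = 1.066. Non-centrality λ = d/SE = 11/1.066 = 10.319. Power ≈ Φ(λ - z_{α/2}) = Φ(10.319 - 1.96) = Φ(8.359) = 1.0.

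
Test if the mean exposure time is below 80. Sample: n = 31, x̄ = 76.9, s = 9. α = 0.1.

t = (76.9 - 80)/(9/√31) = -1.918, df = 30. Critical t = -1.31. Reject H₀.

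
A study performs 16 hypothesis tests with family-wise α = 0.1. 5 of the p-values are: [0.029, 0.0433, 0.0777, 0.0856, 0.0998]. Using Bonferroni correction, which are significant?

Bonferroni α = 0.1/16 = 0.00625. None of the given p-values are significant.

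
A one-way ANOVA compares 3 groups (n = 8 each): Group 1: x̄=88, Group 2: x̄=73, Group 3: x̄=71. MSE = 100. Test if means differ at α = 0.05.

Grand mean = 77.33. SS_between = 1381.33, MS_between = 690.67. F = 6.907, F_crit ≈ 3.467. Reject H₀.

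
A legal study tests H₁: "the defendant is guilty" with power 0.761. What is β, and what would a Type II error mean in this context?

β = 1 - power = 1 - 0.761 = 0.239. A Type II error is failing to reject H₀ when H₀ is false (false negative) — here, failing to conclude that the defendant is guilty when in fact it is true. Consequence: acquitting a guilty person.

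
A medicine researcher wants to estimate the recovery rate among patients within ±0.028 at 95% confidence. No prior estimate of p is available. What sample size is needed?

Conservative approach: use p = 0.5 (maximizes p(1-p) = 0.25). n = z²(0.25)/E² = 1.96²×0.25/0.028² = 1225.0 → n = 1225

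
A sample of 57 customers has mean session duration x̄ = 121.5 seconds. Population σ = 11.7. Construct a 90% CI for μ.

CI = x̄ ± z*(σ/√n) = 121.5 ± 1.645(11.7/√57) = 121.5 ± 2.55 = (118.95, 124.05)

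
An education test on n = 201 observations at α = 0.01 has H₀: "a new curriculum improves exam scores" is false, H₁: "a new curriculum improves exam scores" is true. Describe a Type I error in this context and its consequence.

Type I error: rejecting H₀ when it is true — concluding that a new curriculum improves exam scores when in fact it is not. Consequence: adopting a curriculum that gives no real benefit — disruption for nothing.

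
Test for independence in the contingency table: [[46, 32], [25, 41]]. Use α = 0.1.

χ² = 6.365. df = 1, critical = 2.706. Reject H₀. Variables are dependent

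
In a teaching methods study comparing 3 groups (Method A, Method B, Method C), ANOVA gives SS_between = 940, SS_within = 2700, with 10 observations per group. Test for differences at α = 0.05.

df_between = 2, df_within = 27. F = MS_between/MS_within = 470.0/100.0 = 4.7. F_crit ≈ 3.354. Reject H₀. At least one mean differs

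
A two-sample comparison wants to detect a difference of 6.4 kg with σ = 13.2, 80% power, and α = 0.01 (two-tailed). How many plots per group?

n per group = 2(z_α/2 + z_β)²σ²/d² = 2×(2.576 + 0.84)²×13.2²/6.4² = 99.3 → n = 100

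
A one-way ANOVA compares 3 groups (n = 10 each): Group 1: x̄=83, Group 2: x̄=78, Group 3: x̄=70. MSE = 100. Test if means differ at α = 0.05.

Grand mean = 77.0. SS_between = 860.0, MS_between = 430.0. F = 4.3, F_crit ≈ 3.354. Reject H₀.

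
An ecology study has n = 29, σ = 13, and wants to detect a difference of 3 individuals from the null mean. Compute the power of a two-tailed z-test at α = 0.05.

SE = σ/√n = 13/√29 = 2.414. Non-centrality λ = d/SE = 3/2.414 = 1.243. Power ≈ Φ(λ - z_{α/2}) = Φ(1.243 - 1.96) = Φ(-0.717) = 0.237.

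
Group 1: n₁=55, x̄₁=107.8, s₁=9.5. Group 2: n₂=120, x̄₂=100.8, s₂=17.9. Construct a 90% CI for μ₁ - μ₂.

Difference = 7.0. SE = √(9.5²/55 + 17.9²/120) = 2.076. CI = (3.58, 10.42)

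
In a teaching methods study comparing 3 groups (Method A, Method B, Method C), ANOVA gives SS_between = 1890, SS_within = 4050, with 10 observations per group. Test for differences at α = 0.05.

df_between = 2, df_within = 27. F = MS_between/MS_within = 945.0/150.0 = 6.3. F_crit ≈ 3.354. Reject H₀. At least one mean differs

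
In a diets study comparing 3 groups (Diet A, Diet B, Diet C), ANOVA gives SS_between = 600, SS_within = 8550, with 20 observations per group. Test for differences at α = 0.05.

df_between = 2, df_within = 57. F = MS_between/MS_within = 300.0/150.0 = 2.0. F_crit ≈ 3.159. Fail to reject H₀.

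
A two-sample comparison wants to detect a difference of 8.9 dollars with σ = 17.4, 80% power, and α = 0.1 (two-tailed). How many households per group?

n per group = 2(z_α/2 + z_β)²σ²/d² = 2×(1.645 + 0.84)²×17.4²/8.9² = 47.2 → n = 48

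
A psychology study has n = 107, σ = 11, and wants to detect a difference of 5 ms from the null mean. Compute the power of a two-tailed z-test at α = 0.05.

SE = σ/√n = 11/√107 = 1.063. Non-centrality λ = d/SE = 5/1.063 = 4.702. Power ≈ Φ(λ - z_{α/2}) = Φ(4.702 - 1.96) = Φ(2.742) = 0.997.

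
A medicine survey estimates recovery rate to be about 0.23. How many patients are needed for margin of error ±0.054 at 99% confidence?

n = z²p(1-p)/E² = 2.576²×0.23×0.77/0.054² = 403.02 → n = 404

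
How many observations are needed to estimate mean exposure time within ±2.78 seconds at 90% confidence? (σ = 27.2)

n = (z*σ/E)² = (1.645×27.2/2.78)² = 259.05 → n = 260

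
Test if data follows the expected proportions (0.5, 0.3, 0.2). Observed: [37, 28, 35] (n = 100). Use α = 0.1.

Expected: [50.0, 30.0, 20.0]. χ² = 14.763. df = 2, critical = 4.605. Reject H₀.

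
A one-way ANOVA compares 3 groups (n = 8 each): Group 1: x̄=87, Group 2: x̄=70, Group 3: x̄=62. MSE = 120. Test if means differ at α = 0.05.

Grand mean = 73.0. SS_between = 2608.0, MS_between = 1304.0. F = 10.867, F_crit ≈ 3.467. Reject H₀.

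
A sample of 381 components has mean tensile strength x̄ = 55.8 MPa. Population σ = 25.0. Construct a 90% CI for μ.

CI = x̄ ± z*(σ/√n) = 55.8 ± 1.645(25.0/√381) = 55.8 ± 2.11 = (53.69, 57.91)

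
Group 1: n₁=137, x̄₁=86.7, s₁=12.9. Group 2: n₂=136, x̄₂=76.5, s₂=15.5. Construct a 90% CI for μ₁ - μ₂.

Difference = 10.2. SE = √(12.9²/137 + 15.5²/136) = 1.727. CI = (7.36, 13.04)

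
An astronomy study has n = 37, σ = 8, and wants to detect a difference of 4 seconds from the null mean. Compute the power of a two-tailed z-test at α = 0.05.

SE = σ/√n = 8/√37 = 1.315. Non-centrality λ = d/SE = 4/1.315 = 3.041. Power ≈ Φ(λ - z_{α/2}) = Φ(3.041 - 1.96) = Φ(1.081) = 0.86.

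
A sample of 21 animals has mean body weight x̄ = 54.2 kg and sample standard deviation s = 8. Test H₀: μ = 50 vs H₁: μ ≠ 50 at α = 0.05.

t = (x̄ - μ₀)/(s/√n) = (54.2 - 50)/(8/√21) = 2.406. df = 20, critical t = ±2.086. Reject H₀.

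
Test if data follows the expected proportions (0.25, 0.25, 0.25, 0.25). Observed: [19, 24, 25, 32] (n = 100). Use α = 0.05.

Expected: [25.0, 25.0, 25.0, 25.0]. χ² = 3.44. df = 3, critical = 7.815. Fail to reject H₀.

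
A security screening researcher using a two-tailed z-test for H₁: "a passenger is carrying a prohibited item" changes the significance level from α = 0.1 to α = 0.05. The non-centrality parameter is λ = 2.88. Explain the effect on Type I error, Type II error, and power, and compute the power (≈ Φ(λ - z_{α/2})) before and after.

Decreasing α from 0.1 to 0.05:
• Type I error rate decreases (α is the Type I rate by definition).
• Critical value moves from z_{α/2} = 1.645 to 1.96, so power = Φ(λ - z_{α/2}) goes from Φ(2.88 - 1.645) = 0.892 to Φ(2.88 - 1.96) = 0.821.
• Type II error rate β = 1 - power therefore increases (0.108 → 0.179).
Appropriate when false positives are costly — here, detaining an innocent passenger — delay and inconvenience.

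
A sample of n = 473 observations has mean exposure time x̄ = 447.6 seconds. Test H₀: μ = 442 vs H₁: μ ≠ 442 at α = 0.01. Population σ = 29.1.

z = (x̄ - μ₀)/(σ/√n) = (447.6 - 442)/(29.1/√473) = 4.185. Critical value: ±2.576. Since |4.185| > 2.576, Reject H₀.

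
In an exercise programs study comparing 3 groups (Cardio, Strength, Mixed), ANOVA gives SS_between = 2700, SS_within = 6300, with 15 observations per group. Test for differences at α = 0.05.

df_between = 2, df_within = 42. F = MS_between/MS_within = 1350.0/150.0 = 9.0. F_crit ≈ 3.22. Reject H₀. At least one mean differs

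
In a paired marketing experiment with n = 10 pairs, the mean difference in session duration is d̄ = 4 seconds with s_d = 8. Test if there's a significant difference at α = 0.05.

t = d̄/(s_d/√n) = 4/(8/√10) = 1.581. df = 9, critical t = ±2.262. Fail to reject H₀.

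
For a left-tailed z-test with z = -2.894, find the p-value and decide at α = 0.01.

p = P(Z < -2.894) = Φ(-2.894) ≈ 0.0019. Since p < 0.01, reject H₀ (significant) at α = 0.01.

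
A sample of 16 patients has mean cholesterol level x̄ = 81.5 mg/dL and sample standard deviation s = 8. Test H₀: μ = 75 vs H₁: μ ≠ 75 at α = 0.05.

t = (x̄ - μ₀)/(s/√n) = (81.5 - 75)/(8/√16) = 3.25. df = 15, critical t = ±2.131. Reject H₀.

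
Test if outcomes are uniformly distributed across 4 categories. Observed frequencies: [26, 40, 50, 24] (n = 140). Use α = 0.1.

Expected = 35 each. χ² = Σ(O-E)²/E = 12.914. df = 3, critical value = 6.251. Reject H₀.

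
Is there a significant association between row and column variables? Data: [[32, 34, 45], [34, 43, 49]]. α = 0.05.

χ² = 0.335. df = 2, critical = 5.991. Fail to reject H₀. No evidence of dependence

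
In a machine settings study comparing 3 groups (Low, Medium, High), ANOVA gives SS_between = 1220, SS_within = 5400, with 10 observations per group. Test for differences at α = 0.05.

df_between = 2, df_within = 27. F = MS_between/MS_within = 610.0/200.0 = 3.05. F_crit ≈ 3.354. Fail to reject H₀.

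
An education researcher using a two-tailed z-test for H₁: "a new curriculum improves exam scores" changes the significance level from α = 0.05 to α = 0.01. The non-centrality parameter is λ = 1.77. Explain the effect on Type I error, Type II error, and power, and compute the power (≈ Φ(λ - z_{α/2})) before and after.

Decreasing α from 0.05 to 0.01:
• Type I error rate decreases (α is the Type I rate by definition).
• Critical value moves from z_{α/2} = 1.96 to 2.576, so power = Φ(λ - z_{α/2}) goes from Φ(1.77 - 1.96) = 0.425 to Φ(1.77 - 2.576) = 0.21.
• Type II error rate β = 1 - power therefore increases (0.575 → 0.79).
Appropriate when false positives are costly — here, adopting a curriculum that gives no real benefit — disruption for nothing.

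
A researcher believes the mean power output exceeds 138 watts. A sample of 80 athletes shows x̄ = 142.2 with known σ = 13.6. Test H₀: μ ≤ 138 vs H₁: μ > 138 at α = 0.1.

z = 2.762. Critical value: 1.28. Reject H₀.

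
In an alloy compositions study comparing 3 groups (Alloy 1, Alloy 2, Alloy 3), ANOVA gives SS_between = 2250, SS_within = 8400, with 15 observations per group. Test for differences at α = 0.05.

df_between = 2, df_within = 42. F = MS_between/MS_within = 1125.0/200.0 = 5.625. F_crit ≈ 3.22. Reject H₀. At least one mean differs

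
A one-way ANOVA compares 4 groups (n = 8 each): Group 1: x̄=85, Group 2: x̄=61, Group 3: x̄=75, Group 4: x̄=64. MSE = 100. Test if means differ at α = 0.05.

Grand mean = 71.25. SS_between = 2886.0, MS_between = 962.0. F = 9.62, F_crit ≈ 2.947. Reject H₀.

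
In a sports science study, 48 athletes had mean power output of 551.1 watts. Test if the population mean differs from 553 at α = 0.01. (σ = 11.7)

z = (x̄ - μ₀)/(σ/√n) = (551.1 - 553)/(11.7/√48) = -1.125. Critical value: ±2.576. Since |-1.125| ≤ 2.576, Fail to reject H₀.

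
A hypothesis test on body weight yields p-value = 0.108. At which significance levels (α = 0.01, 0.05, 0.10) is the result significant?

p = 0.108. Not significant at any of the given levels.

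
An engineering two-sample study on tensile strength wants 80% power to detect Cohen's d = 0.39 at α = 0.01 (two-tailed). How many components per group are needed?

z_{α/2} = 2.576, z_β = Φ⁻¹(0.8) = 0.842. For small effect (d = 0.39): n per group = 2(z_{α/2} + z_β)²/d² = 2(2.576 + 0.842)²/0.39² = 153.6 → 154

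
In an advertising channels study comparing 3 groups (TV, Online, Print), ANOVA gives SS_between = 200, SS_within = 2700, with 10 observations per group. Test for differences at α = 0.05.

df_between = 2, df_within = 27. F = MS_between/MS_within = 100.0/100.0 = 1.0. F_crit ≈ 3.354. Fail to reject H₀.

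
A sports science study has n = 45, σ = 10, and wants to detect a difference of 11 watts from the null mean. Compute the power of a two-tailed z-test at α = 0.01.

SE = σ/√n = 10/√45 = 1.491. Non-centrality λ = d/SE = 11/1.491 = 7.379. Power ≈ Φ(λ - z_{α/2}) = Φ(7.379 - 2.576) = Φ(4.803) = 1.0.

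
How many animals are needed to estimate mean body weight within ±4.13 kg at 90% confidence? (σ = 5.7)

n = (z*σ/E)² = (1.645×5.7/4.13)² = 5.2 → n = 6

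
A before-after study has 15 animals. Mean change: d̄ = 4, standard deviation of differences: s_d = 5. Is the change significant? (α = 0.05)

t = d̄/(s_d/√n) = 4/(5/√15) = 3.098. df = 14, critical t = ±2.145. Reject H₀.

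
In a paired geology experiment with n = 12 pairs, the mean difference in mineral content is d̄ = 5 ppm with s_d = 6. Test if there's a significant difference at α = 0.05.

t = d̄/(s_d/√n) = 5/(6/√12) = 2.887. df = 11, critical t = ±2.201. Reject H₀.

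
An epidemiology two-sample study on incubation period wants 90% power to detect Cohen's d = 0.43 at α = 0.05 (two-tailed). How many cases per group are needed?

z_{α/2} = 1.96, z_β = Φ⁻¹(0.9) = 1.282. For small effect (d = 0.43): n per group = 2(z_{α/2} + z_β)²/d² = 2(1.96 + 1.282)²/0.43² = 113.7 → 114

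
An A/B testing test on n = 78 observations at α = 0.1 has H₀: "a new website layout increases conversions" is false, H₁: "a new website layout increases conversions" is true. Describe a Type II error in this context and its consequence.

Type II error: failing to reject H₀ when it is false — concluding that a new website layout increases conversions is not supported when in fact it is. Consequence: discarding a layout that would have improved conversions — lost revenue.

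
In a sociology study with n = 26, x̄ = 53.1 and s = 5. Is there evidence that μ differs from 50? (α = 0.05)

t = (x̄ - μ₀)/(s/√n) = (53.1 - 50)/(5/√26) = 3.161. df = 25, critical t = ±2.06. Reject H₀.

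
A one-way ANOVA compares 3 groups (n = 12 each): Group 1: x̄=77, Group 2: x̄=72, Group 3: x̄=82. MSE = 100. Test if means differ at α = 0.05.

Grand mean = 77.0. SS_between = 600.0, MS_between = 300.0. F = 3.0, F_crit ≈ 3.285. Fail to reject H₀.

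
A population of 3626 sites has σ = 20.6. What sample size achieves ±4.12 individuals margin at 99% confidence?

Without FPC: n₀ = (2.576×20.6/4.12)² = 165.894. With FPC: n = n₀N/(n₀+N-1) = 158.7 → n = 159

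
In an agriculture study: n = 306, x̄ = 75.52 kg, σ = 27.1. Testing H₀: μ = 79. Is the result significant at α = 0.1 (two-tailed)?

z = (75.52 - 79)/(27.1/√306) = -2.246. Since |z| > 1.645, significant at α = 0.1.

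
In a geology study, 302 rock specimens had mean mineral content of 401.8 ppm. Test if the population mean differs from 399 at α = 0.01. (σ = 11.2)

z = (x̄ - μ₀)/(σ/√n) = (401.8 - 399)/(11.2/√302) = 4.345. Critical value: ±2.576. Since |4.345| > 2.576, Reject H₀.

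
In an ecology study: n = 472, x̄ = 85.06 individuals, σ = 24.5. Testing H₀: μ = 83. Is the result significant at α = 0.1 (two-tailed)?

z = (85.06 - 83)/(24.5/√472) = 1.827. Since |z| > 1.645, significant at α = 0.1.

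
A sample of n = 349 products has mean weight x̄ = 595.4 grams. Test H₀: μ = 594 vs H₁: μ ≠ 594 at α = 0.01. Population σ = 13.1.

z = (x̄ - μ₀)/(σ/√n) = (595.4 - 594)/(13.1/√349) = 1.997. Critical value: ±2.576. Since |1.997| ≤ 2.576, Fail to reject H₀.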